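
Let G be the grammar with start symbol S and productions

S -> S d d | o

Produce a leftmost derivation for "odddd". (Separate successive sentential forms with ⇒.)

S ⇒ Sdd   [S -> S d d]
Sdd ⇒ Sdddd   [S -> S d d]
Sdddd ⇒ odddd   [S -> o]

S ⇒ Sdd ⇒ Sdddd ⇒ odddd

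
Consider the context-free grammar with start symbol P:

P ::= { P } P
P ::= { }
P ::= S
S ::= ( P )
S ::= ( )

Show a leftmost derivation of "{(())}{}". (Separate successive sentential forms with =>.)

P=>{P}P=>{S}P=>{(P)}P=>{(S)}P=>{(())}P=>{(())}{}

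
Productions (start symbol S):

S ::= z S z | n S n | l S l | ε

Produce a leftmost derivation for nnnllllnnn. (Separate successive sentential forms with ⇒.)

S ⇒ nSn ⇒ nnSnn ⇒ nnnSnnn ⇒ nnnlSlnnn ⇒ nnnllSllnnn ⇒ nnnllllnnn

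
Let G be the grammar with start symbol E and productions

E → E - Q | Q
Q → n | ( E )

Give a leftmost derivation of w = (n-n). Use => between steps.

E=>Q=>(E)=>(E-Q)=>(Q-Q)=>(n-Q)=>(n-n)

E => Q   [E → Q]
Q => (E)   [Q → ( E )]
(E) => (E-Q)   [E → E - Q]
(E-Q) => (Q-Q)   [E → Q]
(Q-Q) => (n-Q)   [Q → n]
(n-Q) => (n-n)   [Q → n]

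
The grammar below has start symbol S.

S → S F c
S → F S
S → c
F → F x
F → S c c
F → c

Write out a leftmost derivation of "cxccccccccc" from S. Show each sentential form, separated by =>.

S=>FS=>SccS=>FSccS=>SccSccS=>SFcccSccS=>FSFcccSccS=>FxSFcccSccS=>cxSFcccSccS=>cxcFcccSccS=>cxcccccSccS=>cxccccccccS=>cxccccccccc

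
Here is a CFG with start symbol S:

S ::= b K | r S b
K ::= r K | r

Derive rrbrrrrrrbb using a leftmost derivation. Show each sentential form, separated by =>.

S => rSb   [S ::= r S b]
rSb => rrSbb   [S ::= r S b]
rrSbb => rrbKbb   [S ::= b K]
rrbKbb => rrbrKbb   [K ::= r K]
rrbrKbb => rrbrrKbb   [K ::= r K]
rrbrrKbb => rrbrrrKbb   [K ::= r K]
rrbrrrKbb => rrbrrrrKbb   [K ::= r K]
rrbrrrrKbb => rrbrrrrrKbb   [K ::= r K]
rrbrrrrrKbb => rrbrrrrrrbb   [K ::= r]

S=>rSb=>rrSbb=>rrbKbb=>rrbrKbb=>rrbrrKbb=>rrbrrrKbb=>rrbrrrrKbb=>rrbrrrrrKbb=>rrbrrrrrrbb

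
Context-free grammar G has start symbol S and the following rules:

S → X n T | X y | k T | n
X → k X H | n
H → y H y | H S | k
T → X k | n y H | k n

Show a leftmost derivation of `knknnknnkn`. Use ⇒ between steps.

S⇒XnT⇒kXHnT⇒knHnT⇒knHSnT⇒knkSnT⇒knkXnTnT⇒knknnTnT⇒knknnknnT⇒knknnknnkn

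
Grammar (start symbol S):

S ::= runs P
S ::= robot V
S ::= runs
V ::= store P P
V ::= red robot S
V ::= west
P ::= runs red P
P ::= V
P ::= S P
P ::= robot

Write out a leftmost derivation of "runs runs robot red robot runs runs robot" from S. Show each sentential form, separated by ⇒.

S ⇒ runs P ⇒ runs S P ⇒ runs runs P ⇒ runs runs S P ⇒ runs runs robot V P ⇒ runs runs robot red robot S P ⇒ runs runs robot red robot runs P ⇒ runs runs robot red robot runs S P ⇒ runs runs robot red robot runs runs P ⇒ runs runs robot red robot runs runs robot

S ⇒ runs P   [S ::= runs P]
runs P ⇒ runs S P   [P ::= S P]
runs S P ⇒ runs runs P   [S ::= runs]
runs runs P ⇒ runs runs S P   [P ::= S P]
runs runs S P ⇒ runs runs robot V P   [S ::= robot V]
runs runs robot V P ⇒ runs runs robot red robot S P   [V ::= red robot S]
runs runs robot red robot S P ⇒ runs runs robot red robot runs P   [S ::= runs]
runs runs robot red robot runs P ⇒ runs runs robot red robot runs S P   [P ::= S P]
runs runs robot red robot runs S P ⇒ runs runs robot red robot runs runs P   [S ::= runs]
runs runs robot red robot runs runs P ⇒ runs runs robot red robot runs runs robot   [P ::= robot]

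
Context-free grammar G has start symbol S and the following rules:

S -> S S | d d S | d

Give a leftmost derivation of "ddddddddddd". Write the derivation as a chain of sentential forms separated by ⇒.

S ⇒ ddS ⇒ ddSS ⇒ dddS ⇒ dddddS ⇒ dddddddS ⇒ dddddddSS ⇒ ddddddddS ⇒ ddddddddddS ⇒ ddddddddddd

S ⇒ ddS   [S -> d d S]
ddS ⇒ ddSS   [S -> S S]
ddSS ⇒ dddS   [S -> d]
dddS ⇒ dddddS   [S -> d d S]
dddddS ⇒ dddddddS   [S -> d d S]
dddddddS ⇒ dddddddSS   [S -> S S]
dddddddSS ⇒ ddddddddS   [S -> d]
ddddddddS ⇒ ddddddddddS   [S -> d d S]
ddddddddddS ⇒ ddddddddddd   [S -> d]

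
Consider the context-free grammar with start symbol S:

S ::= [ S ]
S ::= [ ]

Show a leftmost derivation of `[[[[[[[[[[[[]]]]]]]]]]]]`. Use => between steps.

S=>[S]=>[[S]]=>[[[S]]]=>[[[[S]]]]=>[[[[[S]]]]]=>[[[[[[S]]]]]]=>[[[[[[[S]]]]]]]=>[[[[[[[[S]]]]]]]]=>[[[[[[[[[S]]]]]]]]]=>[[[[[[[[[[S]]]]]]]]]]=>[[[[[[[[[[[S]]]]]]]]]]]=>[[[[[[[[[[[[]]]]]]]]]]]]

S => [S]   [S ::= [ S ]]
[S] => [[S]]   [S ::= [ S ]]
[[S]] => [[[S]]]   [S ::= [ S ]]
[[[S]]] => [[[[S]]]]   [S ::= [ S ]]
[[[[S]]]] => [[[[[S]]]]]   [S ::= [ S ]]
[[[[[S]]]]] => [[[[[[S]]]]]]   [S ::= [ S ]]
[[[[[[S]]]]]] => [[[[[[[S]]]]]]]   [S ::= [ S ]]
[[[[[[[S]]]]]]] => [[[[[[[[S]]]]]]]]   [S ::= [ S ]]
[[[[[[[[S]]]]]]]] => [[[[[[[[[S]]]]]]]]]   [S ::= [ S ]]
[[[[[[[[[S]]]]]]]]] => [[[[[[[[[[S]]]]]]]]]]   [S ::= [ S ]]
[[[[[[[[[[S]]]]]]]]]] => [[[[[[[[[[[S]]]]]]]]]]]   [S ::= [ S ]]
[[[[[[[[[[[S]]]]]]]]]]] => [[[[[[[[[[[[]]]]]]]]]]]]   [S ::= [ ]]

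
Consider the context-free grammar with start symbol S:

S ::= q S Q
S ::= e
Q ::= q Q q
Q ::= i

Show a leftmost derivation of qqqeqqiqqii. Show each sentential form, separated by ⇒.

S ⇒ qSQ   [S ::= q S Q]
qSQ ⇒ qqSQQ   [S ::= q S Q]
qqSQQ ⇒ qqqSQQQ   [S ::= q S Q]
qqqSQQQ ⇒ qqqeQQQ   [S ::= e]
qqqeQQQ ⇒ qqqeqQqQQ   [Q ::= q Q q]
qqqeqQqQQ ⇒ qqqeqqQqqQQ   [Q ::= q Q q]
qqqeqqQqqQQ ⇒ qqqeqqiqqQQ   [Q ::= i]
qqqeqqiqqQQ ⇒ qqqeqqiqqiQ   [Q ::= i]
qqqeqqiqqiQ ⇒ qqqeqqiqqii   [Q ::= i]

S ⇒ qSQ ⇒ qqSQQ ⇒ qqqSQQQ ⇒ qqqeQQQ ⇒ qqqeqQqQQ ⇒ qqqeqqQqqQQ ⇒ qqqeqqiqqQQ ⇒ qqqeqqiqqiQ ⇒ qqqeqqiqqii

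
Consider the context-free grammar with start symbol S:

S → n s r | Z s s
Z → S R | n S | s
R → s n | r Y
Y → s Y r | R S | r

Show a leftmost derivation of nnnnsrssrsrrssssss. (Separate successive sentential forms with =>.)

S=>Zss=>nSss=>nZssss=>nnSssss=>nnZssssss=>nnSRssssss=>nnZssRssssss=>nnnSssRssssss=>nnnnsrssRssssss=>nnnnsrssrYssssss=>nnnnsrssrsYrssssss=>nnnnsrssrsrrssssss

S => Zss   [S → Z s s]
Zss => nSss   [Z → n S]
nSss => nZssss   [S → Z s s]
nZssss => nnSssss   [Z → n S]
nnSssss => nnZssssss   [S → Z s s]
nnZssssss => nnSRssssss   [Z → S R]
nnSRssssss => nnZssRssssss   [S → Z s s]
nnZssRssssss => nnnSssRssssss   [Z → n S]
nnnSssRssssss => nnnnsrssRssssss   [S → n s r]
nnnnsrssRssssss => nnnnsrssrYssssss   [R → r Y]
nnnnsrssrYssssss => nnnnsrssrsYrssssss   [Y → s Y r]
nnnnsrssrsYrssssss => nnnnsrssrsrrssssss   [Y → r]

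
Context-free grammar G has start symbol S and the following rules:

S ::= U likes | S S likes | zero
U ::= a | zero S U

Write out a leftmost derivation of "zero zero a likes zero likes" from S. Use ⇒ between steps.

S ⇒ S S likes ⇒ U likes S likes ⇒ zero S U likes S likes ⇒ zero zero U likes S likes ⇒ zero zero a likes S likes ⇒ zero zero a likes zero likes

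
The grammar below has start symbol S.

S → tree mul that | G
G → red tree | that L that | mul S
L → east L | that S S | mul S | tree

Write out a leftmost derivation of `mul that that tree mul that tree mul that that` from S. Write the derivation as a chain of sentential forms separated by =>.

S => G   [S → G]
G => mul S   [G → mul S]
mul S => mul G   [S → G]
mul G => mul that L that   [G → that L that]
mul that L that => mul that that S S that   [L → that S S]
mul that that S S that => mul that that tree mul that S that   [S → tree mul that]
mul that that tree mul that S that => mul that that tree mul that tree mul that that   [S → tree mul that]

S => G => mul S => mul G => mul that L that => mul that that S S that => mul that that tree mul that S that => mul that that tree mul that tree mul that that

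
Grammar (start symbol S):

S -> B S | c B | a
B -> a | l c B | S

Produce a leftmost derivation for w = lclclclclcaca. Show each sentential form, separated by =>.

S => BS => lcBS => lclcBS => lclclcBS => lclclclcBS => lclclclclcBS => lclclclclcaS => lclclclclcacB => lclclclclcacS => lclclclclcaca

S => BS   [S -> B S]
BS => lcBS   [B -> l c B]
lcBS => lclcBS   [B -> l c B]
lclcBS => lclclcBS   [B -> l c B]
lclclcBS => lclclclcBS   [B -> l c B]
lclclclcBS => lclclclclcBS   [B -> l c B]
lclclclclcBS => lclclclclcaS   [B -> a]
lclclclclcaS => lclclclclcacB   [S -> c B]
lclclclclcacB => lclclclclcacS   [B -> S]
lclclclclcacS => lclclclclcaca   [S -> a]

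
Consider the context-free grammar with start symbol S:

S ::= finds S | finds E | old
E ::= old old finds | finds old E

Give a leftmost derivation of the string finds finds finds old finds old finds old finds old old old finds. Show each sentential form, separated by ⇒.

S ⇒ finds S ⇒ finds finds E ⇒ finds finds finds old E ⇒ finds finds finds old finds old E ⇒ finds finds finds old finds old finds old E ⇒ finds finds finds old finds old finds old finds old E ⇒ finds finds finds old finds old finds old finds old old old finds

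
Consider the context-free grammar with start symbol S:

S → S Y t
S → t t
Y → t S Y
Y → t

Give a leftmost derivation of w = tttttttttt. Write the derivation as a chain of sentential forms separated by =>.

S => SYt   [S → S Y t]
SYt => SYtYt   [S → S Y t]
SYtYt => SYtYtYt   [S → S Y t]
SYtYtYt => SYtYtYtYt   [S → S Y t]
SYtYtYtYt => ttYtYtYtYt   [S → t t]
ttYtYtYtYt => ttttYtYtYt   [Y → t]
ttttYtYtYt => ttttttYtYt   [Y → t]
ttttttYtYt => ttttttttYt   [Y → t]
ttttttttYt => tttttttttt   [Y → t]

S=>SYt=>SYtYt=>SYtYtYt=>SYtYtYtYt=>ttYtYtYtYt=>ttttYtYtYt=>ttttttYtYt=>ttttttttYt=>tttttttttt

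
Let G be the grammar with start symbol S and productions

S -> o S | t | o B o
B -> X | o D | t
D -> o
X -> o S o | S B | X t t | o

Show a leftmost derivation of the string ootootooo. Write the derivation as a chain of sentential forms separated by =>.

S => oBo => oXo => oSBo => ooSBo => ootBo => ootXo => ootoSoo => ootooBooo => ootootooo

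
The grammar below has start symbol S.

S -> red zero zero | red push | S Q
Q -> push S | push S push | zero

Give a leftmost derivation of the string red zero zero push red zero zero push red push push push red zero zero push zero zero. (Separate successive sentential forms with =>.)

S => S Q => S Q Q => S Q Q Q => red zero zero Q Q Q => red zero zero push S Q Q => red zero zero push S Q Q Q => red zero zero push S Q Q Q Q => red zero zero push red zero zero Q Q Q Q => red zero zero push red zero zero push S push Q Q Q => red zero zero push red zero zero push red push push Q Q Q => red zero zero push red zero zero push red push push push S push Q Q => red zero zero push red zero zero push red push push push red zero zero push Q Q => red zero zero push red zero zero push red push push push red zero zero push zero Q => red zero zero push red zero zero push red push push push red zero zero push zero zero

S => S Q   [S -> S Q]
S Q => S Q Q   [S -> S Q]
S Q Q => S Q Q Q   [S -> S Q]
S Q Q Q => red zero zero Q Q Q   [S -> red zero zero]
red zero zero Q Q Q => red zero zero push S Q Q   [Q -> push S]
red zero zero push S Q Q => red zero zero push S Q Q Q   [S -> S Q]
red zero zero push S Q Q Q => red zero zero push S Q Q Q Q   [S -> S Q]
red zero zero push S Q Q Q Q => red zero zero push red zero zero Q Q Q Q   [S -> red zero zero]
red zero zero push red zero zero Q Q Q Q => red zero zero push red zero zero push S push Q Q Q   [Q -> push S push]
red zero zero push red zero zero push S push Q Q Q => red zero zero push red zero zero push red push push Q Q Q   [S -> red push]
red zero zero push red zero zero push red push push Q Q Q => red zero zero push red zero zero push red push push push S push Q Q   [Q -> push S push]
red zero zero push red zero zero push red push push push S push Q Q => red zero zero push red zero zero push red push push push red zero zero push Q Q   [S -> red zero zero]
red zero zero push red zero zero push red push push push red zero zero push Q Q => red zero zero push red zero zero push red push push push red zero zero push zero Q   [Q -> zero]
red zero zero push red zero zero push red push push push red zero zero push zero Q => red zero zero push red zero zero push red push push push red zero zero push zero zero   [Q -> zero]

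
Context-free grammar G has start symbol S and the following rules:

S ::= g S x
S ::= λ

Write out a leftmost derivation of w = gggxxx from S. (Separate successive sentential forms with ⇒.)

S⇒gSx⇒ggSxx⇒gggSxxx⇒gggxxx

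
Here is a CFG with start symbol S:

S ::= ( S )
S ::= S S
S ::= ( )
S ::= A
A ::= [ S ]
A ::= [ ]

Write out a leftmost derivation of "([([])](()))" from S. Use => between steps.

S => (S) => (SS) => (AS) => ([S]S) => ([(S)]S) => ([(A)]S) => ([([])]S) => ([([])](S)) => ([([])](()))

S => (S)   [S ::= ( S )]
(S) => (SS)   [S ::= S S]
(SS) => (AS)   [S ::= A]
(AS) => ([S]S)   [A ::= [ S ]]
([S]S) => ([(S)]S)   [S ::= ( S )]
([(S)]S) => ([(A)]S)   [S ::= A]
([(A)]S) => ([([])]S)   [A ::= [ ]]
([([])]S) => ([([])](S))   [S ::= ( S )]
([([])](S)) => ([([])](()))   [S ::= ( )]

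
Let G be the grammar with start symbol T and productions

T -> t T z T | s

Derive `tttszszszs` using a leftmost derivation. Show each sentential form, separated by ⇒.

T ⇒ tTzT   [T -> t T z T]
tTzT ⇒ ttTzTzT   [T -> t T z T]
ttTzTzT ⇒ tttTzTzTzT   [T -> t T z T]
tttTzTzTzT ⇒ tttszTzTzT   [T -> s]
tttszTzTzT ⇒ tttszszTzT   [T -> s]
tttszszTzT ⇒ tttszszszT   [T -> s]
tttszszszT ⇒ tttszszszs   [T -> s]

T ⇒ tTzT ⇒ ttTzTzT ⇒ tttTzTzTzT ⇒ tttszTzTzT ⇒ tttszszTzT ⇒ tttszszszT ⇒ tttszszszs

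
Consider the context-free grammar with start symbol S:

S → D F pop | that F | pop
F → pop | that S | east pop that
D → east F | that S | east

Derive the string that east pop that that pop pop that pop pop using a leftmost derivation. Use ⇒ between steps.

S ⇒ D F pop   [S → D F pop]
D F pop ⇒ that S F pop   [D → that S]
that S F pop ⇒ that D F pop F pop   [S → D F pop]
that D F pop F pop ⇒ that east F F pop F pop   [D → east F]
that east F F pop F pop ⇒ that east pop F pop F pop   [F → pop]
that east pop F pop F pop ⇒ that east pop that S pop F pop   [F → that S]
that east pop that S pop F pop ⇒ that east pop that that F pop F pop   [S → that F]
that east pop that that F pop F pop ⇒ that east pop that that pop pop F pop   [F → pop]
that east pop that that pop pop F pop ⇒ that east pop that that pop pop that S pop   [F → that S]
that east pop that that pop pop that S pop ⇒ that east pop that that pop pop that pop pop   [S → pop]

S ⇒ D F pop ⇒ that S F pop ⇒ that D F pop F pop ⇒ that east F F pop F pop ⇒ that east pop F pop F pop ⇒ that east pop that S pop F pop ⇒ that east pop that that F pop F pop ⇒ that east pop that that pop pop F pop ⇒ that east pop that that pop pop that S pop ⇒ that east pop that that pop pop that pop pop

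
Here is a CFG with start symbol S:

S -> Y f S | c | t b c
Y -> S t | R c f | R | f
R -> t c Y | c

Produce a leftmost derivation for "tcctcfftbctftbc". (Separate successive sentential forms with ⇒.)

S⇒YfS⇒StfS⇒YfStfS⇒RcffStfS⇒tcYcffStfS⇒tcStcffStfS⇒tcctcffStfS⇒tcctcfftbctfS⇒tcctcfftbctftbc

S ⇒ YfS   [S -> Y f S]
YfS ⇒ StfS   [Y -> S t]
StfS ⇒ YfStfS   [S -> Y f S]
YfStfS ⇒ RcffStfS   [Y -> R c f]
RcffStfS ⇒ tcYcffStfS   [R -> t c Y]
tcYcffStfS ⇒ tcStcffStfS   [Y -> S t]
tcStcffStfS ⇒ tcctcffStfS   [S -> c]
tcctcffStfS ⇒ tcctcfftbctfS   [S -> t b c]
tcctcfftbctfS ⇒ tcctcfftbctftbc   [S -> t b c]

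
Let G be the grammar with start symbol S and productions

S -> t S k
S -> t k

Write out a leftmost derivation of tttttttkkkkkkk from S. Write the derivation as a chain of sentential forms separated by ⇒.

S ⇒ tSk   [S -> t S k]
tSk ⇒ ttSkk   [S -> t S k]
ttSkk ⇒ tttSkkk   [S -> t S k]
tttSkkk ⇒ ttttSkkkk   [S -> t S k]
ttttSkkkk ⇒ tttttSkkkkk   [S -> t S k]
tttttSkkkkk ⇒ ttttttSkkkkkk   [S -> t S k]
ttttttSkkkkkk ⇒ tttttttkkkkkkk   [S -> t k]

S ⇒ tSk ⇒ ttSkk ⇒ tttSkkk ⇒ ttttSkkkk ⇒ tttttSkkkkk ⇒ ttttttSkkkkkk ⇒ tttttttkkkkkkk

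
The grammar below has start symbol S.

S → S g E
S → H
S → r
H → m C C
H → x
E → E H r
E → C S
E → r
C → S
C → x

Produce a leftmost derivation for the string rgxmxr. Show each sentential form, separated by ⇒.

S ⇒ SgE ⇒ rgE ⇒ rgCS ⇒ rgxS ⇒ rgxH ⇒ rgxmCC ⇒ rgxmxC ⇒ rgxmxS ⇒ rgxmxr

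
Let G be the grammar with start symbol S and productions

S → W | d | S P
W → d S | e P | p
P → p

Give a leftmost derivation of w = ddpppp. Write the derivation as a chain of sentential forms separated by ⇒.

S ⇒ SP ⇒ SPP ⇒ WPP ⇒ dSPP ⇒ dWPP ⇒ ddSPP ⇒ ddSPPP ⇒ ddWPPP ⇒ ddpPPP ⇒ ddppPP ⇒ ddpppP ⇒ ddpppp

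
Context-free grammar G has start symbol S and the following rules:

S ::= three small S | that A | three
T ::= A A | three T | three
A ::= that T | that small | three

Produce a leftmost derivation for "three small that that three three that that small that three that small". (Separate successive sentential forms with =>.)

S => three small S => three small that A => three small that that T => three small that that three T => three small that that three three T => three small that that three three A A => three small that that three three that T A => three small that that three three that A A A => three small that that three three that that small A A => three small that that three three that that small that T A => three small that that three three that that small that three A => three small that that three three that that small that three that small

S => three small S   [S ::= three small S]
three small S => three small that A   [S ::= that A]
three small that A => three small that that T   [A ::= that T]
three small that that T => three small that that three T   [T ::= three T]
three small that that three T => three small that that three three T   [T ::= three T]
three small that that three three T => three small that that three three A A   [T ::= A A]
three small that that three three A A => three small that that three three that T A   [A ::= that T]
three small that that three three that T A => three small that that three three that A A A   [T ::= A A]
three small that that three three that A A A => three small that that three three that that small A A   [A ::= that small]
three small that that three three that that small A A => three small that that three three that that small that T A   [A ::= that T]
three small that that three three that that small that T A => three small that that three three that that small that three A   [T ::= three]
three small that that three three that that small that three A => three small that that three three that that small that three that small   [A ::= that small]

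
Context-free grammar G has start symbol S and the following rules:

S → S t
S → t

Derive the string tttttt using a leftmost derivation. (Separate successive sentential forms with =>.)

S => St => Stt => Sttt => Stttt => Sttttt => tttttt

S => St   [S → S t]
St => Stt   [S → S t]
Stt => Sttt   [S → S t]
Sttt => Stttt   [S → S t]
Stttt => Sttttt   [S → S t]
Sttttt => tttttt   [S → t]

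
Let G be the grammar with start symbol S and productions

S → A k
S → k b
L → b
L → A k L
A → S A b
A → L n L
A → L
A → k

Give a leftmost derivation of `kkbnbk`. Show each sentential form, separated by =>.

S=>Ak=>LnLk=>AkLnLk=>kkLnLk=>kkbnLk=>kkbnbk

S => Ak   [S → A k]
Ak => LnLk   [A → L n L]
LnLk => AkLnLk   [L → A k L]
AkLnLk => kkLnLk   [A → k]
kkLnLk => kkbnLk   [L → b]
kkbnLk => kkbnbk   [L → b]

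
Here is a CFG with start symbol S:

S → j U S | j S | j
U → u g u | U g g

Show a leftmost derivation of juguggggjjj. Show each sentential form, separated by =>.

S => jUS   [S → j U S]
jUS => jUggS   [U → U g g]
jUggS => jUggggS   [U → U g g]
jUggggS => juguggggS   [U → u g u]
juguggggS => juguggggjS   [S → j S]
juguggggjS => juguggggjjS   [S → j S]
juguggggjjS => juguggggjjj   [S → j]

S=>jUS=>jUggS=>jUggggS=>juguggggS=>juguggggjS=>juguggggjjS=>juguggggjjj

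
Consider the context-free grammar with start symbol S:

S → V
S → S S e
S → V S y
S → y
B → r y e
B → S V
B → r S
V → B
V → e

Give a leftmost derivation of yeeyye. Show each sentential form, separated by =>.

S => SSe   [S → S S e]
SSe => VSe   [S → V]
VSe => BSe   [V → B]
BSe => SVSe   [B → S V]
SVSe => yVSe   [S → y]
yVSe => yeSe   [V → e]
yeSe => yeVSye   [S → V S y]
yeVSye => yeeSye   [V → e]
yeeSye => yeeyye   [S → y]

S => SSe => VSe => BSe => SVSe => yVSe => yeSe => yeVSye => yeeSye => yeeyye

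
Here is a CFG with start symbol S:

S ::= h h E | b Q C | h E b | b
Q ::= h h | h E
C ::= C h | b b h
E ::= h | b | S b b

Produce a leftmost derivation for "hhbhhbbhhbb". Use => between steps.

S=>hhE=>hhSbb=>hhbQCbb=>hhbhECbb=>hhbhhCbb=>hhbhhChbb=>hhbhhbbhhbb

S => hhE   [S ::= h h E]
hhE => hhSbb   [E ::= S b b]
hhSbb => hhbQCbb   [S ::= b Q C]
hhbQCbb => hhbhECbb   [Q ::= h E]
hhbhECbb => hhbhhCbb   [E ::= h]
hhbhhCbb => hhbhhChbb   [C ::= C h]
hhbhhChbb => hhbhhbbhhbb   [C ::= b b h]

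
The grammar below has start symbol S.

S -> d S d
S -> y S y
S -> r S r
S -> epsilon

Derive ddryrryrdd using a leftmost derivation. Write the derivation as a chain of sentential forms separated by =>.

S => dSd => ddSdd => ddrSrdd => ddrySyrdd => ddryrSryrdd => ddryrryrdd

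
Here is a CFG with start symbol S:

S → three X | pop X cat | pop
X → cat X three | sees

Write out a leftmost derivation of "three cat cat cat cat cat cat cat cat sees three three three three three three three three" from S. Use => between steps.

S => three X => three cat X three => three cat cat X three three => three cat cat cat X three three three => three cat cat cat cat X three three three three => three cat cat cat cat cat X three three three three three => three cat cat cat cat cat cat X three three three three three three => three cat cat cat cat cat cat cat X three three three three three three three => three cat cat cat cat cat cat cat cat X three three three three three three three three => three cat cat cat cat cat cat cat cat sees three three three three three three three three

S => three X   [S → three X]
three X => three cat X three   [X → cat X three]
three cat X three => three cat cat X three three   [X → cat X three]
three cat cat X three three => three cat cat cat X three three three   [X → cat X three]
three cat cat cat X three three three => three cat cat cat cat X three three three three   [X → cat X three]
three cat cat cat cat X three three three three => three cat cat cat cat cat X three three three three three   [X → cat X three]
three cat cat cat cat cat X three three three three three => three cat cat cat cat cat cat X three three three three three three   [X → cat X three]
three cat cat cat cat cat cat X three three three three three three => three cat cat cat cat cat cat cat X three three three three three three three   [X → cat X three]
three cat cat cat cat cat cat cat X three three three three three three three => three cat cat cat cat cat cat cat cat X three three three three three three three three   [X → cat X three]
three cat cat cat cat cat cat cat cat X three three three three three three three three => three cat cat cat cat cat cat cat cat sees three three three three three three three three   [X → sees]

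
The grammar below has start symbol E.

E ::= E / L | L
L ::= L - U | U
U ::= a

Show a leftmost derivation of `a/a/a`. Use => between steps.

E=>E/L=>E/L/L=>L/L/L=>U/L/L=>a/L/L=>a/U/L=>a/a/L=>a/a/U=>a/a/a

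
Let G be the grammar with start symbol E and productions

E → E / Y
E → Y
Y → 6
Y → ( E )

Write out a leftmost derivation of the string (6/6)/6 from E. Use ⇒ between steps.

E ⇒ E/Y   [E → E / Y]
E/Y ⇒ Y/Y   [E → Y]
Y/Y ⇒ (E)/Y   [Y → ( E )]
(E)/Y ⇒ (E/Y)/Y   [E → E / Y]
(E/Y)/Y ⇒ (Y/Y)/Y   [E → Y]
(Y/Y)/Y ⇒ (6/Y)/Y   [Y → 6]
(6/Y)/Y ⇒ (6/6)/Y   [Y → 6]
(6/6)/Y ⇒ (6/6)/6   [Y → 6]

E ⇒ E/Y ⇒ Y/Y ⇒ (E)/Y ⇒ (E/Y)/Y ⇒ (Y/Y)/Y ⇒ (6/Y)/Y ⇒ (6/6)/Y ⇒ (6/6)/6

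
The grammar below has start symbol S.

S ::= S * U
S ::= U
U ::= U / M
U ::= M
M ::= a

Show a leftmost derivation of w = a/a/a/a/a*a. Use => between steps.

S => S*U => U*U => U/M*U => U/M/M*U => U/M/M/M*U => U/M/M/M/M*U => M/M/M/M/M*U => a/M/M/M/M*U => a/a/M/M/M*U => a/a/a/M/M*U => a/a/a/a/M*U => a/a/a/a/a*U => a/a/a/a/a*M => a/a/a/a/a*a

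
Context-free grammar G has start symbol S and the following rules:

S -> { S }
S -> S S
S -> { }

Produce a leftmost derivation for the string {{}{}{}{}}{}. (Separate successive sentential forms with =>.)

S => SS   [S -> S S]
SS => {S}S   [S -> { S }]
{S}S => {SS}S   [S -> S S]
{SS}S => {SSS}S   [S -> S S]
{SSS}S => {SSSS}S   [S -> S S]
{SSSS}S => {{}SSS}S   [S -> { }]
{{}SSS}S => {{}{}SS}S   [S -> { }]
{{}{}SS}S => {{}{}{}S}S   [S -> { }]
{{}{}{}S}S => {{}{}{}{}}S   [S -> { }]
{{}{}{}{}}S => {{}{}{}{}}{}   [S -> { }]

S=>SS=>{S}S=>{SS}S=>{SSS}S=>{SSSS}S=>{{}SSS}S=>{{}{}SS}S=>{{}{}{}S}S=>{{}{}{}{}}S=>{{}{}{}{}}{}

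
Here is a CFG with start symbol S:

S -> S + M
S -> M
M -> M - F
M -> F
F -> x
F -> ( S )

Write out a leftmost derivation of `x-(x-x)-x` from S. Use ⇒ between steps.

S ⇒ M   [S -> M]
M ⇒ M-F   [M -> M - F]
M-F ⇒ M-F-F   [M -> M - F]
M-F-F ⇒ F-F-F   [M -> F]
F-F-F ⇒ x-F-F   [F -> x]
x-F-F ⇒ x-(S)-F   [F -> ( S )]
x-(S)-F ⇒ x-(M)-F   [S -> M]
x-(M)-F ⇒ x-(M-F)-F   [M -> M - F]
x-(M-F)-F ⇒ x-(F-F)-F   [M -> F]
x-(F-F)-F ⇒ x-(x-F)-F   [F -> x]
x-(x-F)-F ⇒ x-(x-x)-F   [F -> x]
x-(x-x)-F ⇒ x-(x-x)-x   [F -> x]

S⇒M⇒M-F⇒M-F-F⇒F-F-F⇒x-F-F⇒x-(S)-F⇒x-(M)-F⇒x-(M-F)-F⇒x-(F-F)-F⇒x-(x-F)-F⇒x-(x-x)-F⇒x-(x-x)-x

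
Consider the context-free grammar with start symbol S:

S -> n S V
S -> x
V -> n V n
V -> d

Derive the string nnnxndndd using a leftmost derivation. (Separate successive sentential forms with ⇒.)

S ⇒ nSV   [S -> n S V]
nSV ⇒ nnSVV   [S -> n S V]
nnSVV ⇒ nnnSVVV   [S -> n S V]
nnnSVVV ⇒ nnnxVVV   [S -> x]
nnnxVVV ⇒ nnnxnVnVV   [V -> n V n]
nnnxnVnVV ⇒ nnnxndnVV   [V -> d]
nnnxndnVV ⇒ nnnxndndV   [V -> d]
nnnxndndV ⇒ nnnxndndd   [V -> d]

S ⇒ nSV ⇒ nnSVV ⇒ nnnSVVV ⇒ nnnxVVV ⇒ nnnxnVnVV ⇒ nnnxndnVV ⇒ nnnxndndV ⇒ nnnxndndd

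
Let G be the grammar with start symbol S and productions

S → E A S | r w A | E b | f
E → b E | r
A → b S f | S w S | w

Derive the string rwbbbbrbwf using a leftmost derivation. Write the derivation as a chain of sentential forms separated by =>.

S=>rwA=>rwSwS=>rwEbwS=>rwbEbwS=>rwbbEbwS=>rwbbbEbwS=>rwbbbbEbwS=>rwbbbbrbwS=>rwbbbbrbwf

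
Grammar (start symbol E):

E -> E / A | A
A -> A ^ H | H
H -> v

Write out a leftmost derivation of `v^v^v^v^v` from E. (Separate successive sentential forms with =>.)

E => A => A^H => A^H^H => A^H^H^H => A^H^H^H^H => H^H^H^H^H => v^H^H^H^H => v^v^H^H^H => v^v^v^H^H => v^v^v^v^H => v^v^v^v^v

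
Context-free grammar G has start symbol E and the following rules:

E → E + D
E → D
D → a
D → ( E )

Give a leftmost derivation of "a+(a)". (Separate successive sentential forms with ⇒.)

E ⇒ E+D   [E → E + D]
E+D ⇒ D+D   [E → D]
D+D ⇒ a+D   [D → a]
a+D ⇒ a+(E)   [D → ( E )]
a+(E) ⇒ a+(D)   [E → D]
a+(D) ⇒ a+(a)   [D → a]

E ⇒ E+D ⇒ D+D ⇒ a+D ⇒ a+(E) ⇒ a+(D) ⇒ a+(a)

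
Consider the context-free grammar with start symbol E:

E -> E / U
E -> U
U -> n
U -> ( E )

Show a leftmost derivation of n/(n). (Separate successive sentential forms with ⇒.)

E ⇒ E/U ⇒ U/U ⇒ n/U ⇒ n/(E) ⇒ n/(U) ⇒ n/(n)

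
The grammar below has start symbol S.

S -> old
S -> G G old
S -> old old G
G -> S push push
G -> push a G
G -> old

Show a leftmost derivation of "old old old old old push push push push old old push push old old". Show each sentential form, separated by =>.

S => G G old   [S -> G G old]
G G old => S push push G old   [G -> S push push]
S push push G old => G G old push push G old   [S -> G G old]
G G old push push G old => S push push G old push push G old   [G -> S push push]
S push push G old push push G old => old old G push push G old push push G old   [S -> old old G]
old old G push push G old push push G old => old old S push push push push G old push push G old   [G -> S push push]
old old S push push push push G old push push G old => old old old old G push push push push G old push push G old   [S -> old old G]
old old old old G push push push push G old push push G old => old old old old old push push push push G old push push G old   [G -> old]
old old old old old push push push push G old push push G old => old old old old old push push push push old old push push G old   [G -> old]
old old old old old push push push push old old push push G old => old old old old old push push push push old old push push old old   [G -> old]

S => G G old => S push push G old => G G old push push G old => S push push G old push push G old => old old G push push G old push push G old => old old S push push push push G old push push G old => old old old old G push push push push G old push push G old => old old old old old push push push push G old push push G old => old old old old old push push push push old old push push G old => old old old old old push push push push old old push push old old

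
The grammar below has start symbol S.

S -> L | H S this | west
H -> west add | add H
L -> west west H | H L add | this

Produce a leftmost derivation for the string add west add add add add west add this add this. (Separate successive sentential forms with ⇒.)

S ⇒ H S this ⇒ add H S this ⇒ add west add S this ⇒ add west add L this ⇒ add west add H L add this ⇒ add west add add H L add this ⇒ add west add add add H L add this ⇒ add west add add add add H L add this ⇒ add west add add add add west add L add this ⇒ add west add add add add west add this add this

S ⇒ H S this   [S -> H S this]
H S this ⇒ add H S this   [H -> add H]
add H S this ⇒ add west add S this   [H -> west add]
add west add S this ⇒ add west add L this   [S -> L]
add west add L this ⇒ add west add H L add this   [L -> H L add]
add west add H L add this ⇒ add west add add H L add this   [H -> add H]
add west add add H L add this ⇒ add west add add add H L add this   [H -> add H]
add west add add add H L add this ⇒ add west add add add add H L add this   [H -> add H]
add west add add add add H L add this ⇒ add west add add add add west add L add this   [H -> west add]
add west add add add add west add L add this ⇒ add west add add add add west add this add this   [L -> this]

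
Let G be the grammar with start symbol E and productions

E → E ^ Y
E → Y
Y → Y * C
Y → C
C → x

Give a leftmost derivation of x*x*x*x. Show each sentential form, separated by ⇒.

E⇒Y⇒Y*C⇒Y*C*C⇒Y*C*C*C⇒C*C*C*C⇒x*C*C*C⇒x*x*C*C⇒x*x*x*C⇒x*x*x*x

E ⇒ Y   [E → Y]
Y ⇒ Y*C   [Y → Y * C]
Y*C ⇒ Y*C*C   [Y → Y * C]
Y*C*C ⇒ Y*C*C*C   [Y → Y * C]
Y*C*C*C ⇒ C*C*C*C   [Y → C]
C*C*C*C ⇒ x*C*C*C   [C → x]
x*C*C*C ⇒ x*x*C*C   [C → x]
x*x*C*C ⇒ x*x*x*C   [C → x]
x*x*x*C ⇒ x*x*x*x   [C → x]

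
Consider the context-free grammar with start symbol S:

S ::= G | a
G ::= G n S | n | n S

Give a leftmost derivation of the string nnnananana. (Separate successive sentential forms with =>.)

S => G   [S ::= G]
G => nS   [G ::= n S]
nS => nG   [S ::= G]
nG => nGnS   [G ::= G n S]
nGnS => nGnSnS   [G ::= G n S]
nGnSnS => nGnSnSnS   [G ::= G n S]
nGnSnSnS => nGnSnSnSnS   [G ::= G n S]
nGnSnSnSnS => nnnSnSnSnS   [G ::= n]
nnnSnSnSnS => nnnanSnSnS   [S ::= a]
nnnanSnSnS => nnnananSnS   [S ::= a]
nnnananSnS => nnnanananS   [S ::= a]
nnnanananS => nnnananana   [S ::= a]

S => G => nS => nG => nGnS => nGnSnS => nGnSnSnS => nGnSnSnSnS => nnnSnSnSnS => nnnanSnSnS => nnnananSnS => nnnanananS => nnnananana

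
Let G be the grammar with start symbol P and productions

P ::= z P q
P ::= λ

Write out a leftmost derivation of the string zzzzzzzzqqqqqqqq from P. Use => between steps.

P => zPq   [P ::= z P q]
zPq => zzPqq   [P ::= z P q]
zzPqq => zzzPqqq   [P ::= z P q]
zzzPqqq => zzzzPqqqq   [P ::= z P q]
zzzzPqqqq => zzzzzPqqqqq   [P ::= z P q]
zzzzzPqqqqq => zzzzzzPqqqqqq   [P ::= z P q]
zzzzzzPqqqqqq => zzzzzzzPqqqqqqq   [P ::= z P q]
zzzzzzzPqqqqqqq => zzzzzzzzPqqqqqqqq   [P ::= z P q]
zzzzzzzzPqqqqqqqq => zzzzzzzzqqqqqqqq   [P ::= λ]

P=>zPq=>zzPqq=>zzzPqqq=>zzzzPqqqq=>zzzzzPqqqqq=>zzzzzzPqqqqqq=>zzzzzzzPqqqqqqq=>zzzzzzzzPqqqqqqqq=>zzzzzzzzqqqqqqqq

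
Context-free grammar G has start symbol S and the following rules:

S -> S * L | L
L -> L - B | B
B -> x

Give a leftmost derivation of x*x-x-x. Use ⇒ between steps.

S ⇒ S*L ⇒ L*L ⇒ B*L ⇒ x*L ⇒ x*L-B ⇒ x*L-B-B ⇒ x*B-B-B ⇒ x*x-B-B ⇒ x*x-x-B ⇒ x*x-x-x

S ⇒ S*L   [S -> S * L]
S*L ⇒ L*L   [S -> L]
L*L ⇒ B*L   [L -> B]
B*L ⇒ x*L   [B -> x]
x*L ⇒ x*L-B   [L -> L - B]
x*L-B ⇒ x*L-B-B   [L -> L - B]
x*L-B-B ⇒ x*B-B-B   [L -> B]
x*B-B-B ⇒ x*x-B-B   [B -> x]
x*x-B-B ⇒ x*x-x-B   [B -> x]
x*x-x-B ⇒ x*x-x-x   [B -> x]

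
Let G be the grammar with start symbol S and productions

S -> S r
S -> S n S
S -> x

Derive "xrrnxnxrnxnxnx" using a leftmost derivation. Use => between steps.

S => SnS => SnSnS => SnSnSnS => SrnSnSnS => SnSrnSnSnS => SrnSrnSnSnS => SrrnSrnSnSnS => xrrnSrnSnSnS => xrrnSnSrnSnSnS => xrrnxnSrnSnSnS => xrrnxnxrnSnSnS => xrrnxnxrnxnSnS => xrrnxnxrnxnxnS => xrrnxnxrnxnxnx

S => SnS   [S -> S n S]
SnS => SnSnS   [S -> S n S]
SnSnS => SnSnSnS   [S -> S n S]
SnSnSnS => SrnSnSnS   [S -> S r]
SrnSnSnS => SnSrnSnSnS   [S -> S n S]
SnSrnSnSnS => SrnSrnSnSnS   [S -> S r]
SrnSrnSnSnS => SrrnSrnSnSnS   [S -> S r]
SrrnSrnSnSnS => xrrnSrnSnSnS   [S -> x]
xrrnSrnSnSnS => xrrnSnSrnSnSnS   [S -> S n S]
xrrnSnSrnSnSnS => xrrnxnSrnSnSnS   [S -> x]
xrrnxnSrnSnSnS => xrrnxnxrnSnSnS   [S -> x]
xrrnxnxrnSnSnS => xrrnxnxrnxnSnS   [S -> x]
xrrnxnxrnxnSnS => xrrnxnxrnxnxnS   [S -> x]
xrrnxnxrnxnxnS => xrrnxnxrnxnxnx   [S -> x]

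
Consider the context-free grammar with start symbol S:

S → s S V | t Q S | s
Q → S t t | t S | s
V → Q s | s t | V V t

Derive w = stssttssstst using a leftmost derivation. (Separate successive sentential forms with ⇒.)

S ⇒ sSV ⇒ stQSV ⇒ stsSV ⇒ stssSVV ⇒ stsstQSVV ⇒ stssttSSVV ⇒ stssttsSVV ⇒ stssttssVV ⇒ stssttssstV ⇒ stssttssstst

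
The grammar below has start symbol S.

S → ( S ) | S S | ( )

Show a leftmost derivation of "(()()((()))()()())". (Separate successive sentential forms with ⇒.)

S⇒(S)⇒(SS)⇒(SSS)⇒(()SS)⇒(()()S)⇒(()()SS)⇒(()()SSS)⇒(()()SSSS)⇒(()()(S)SSS)⇒(()()((S))SSS)⇒(()()((()))SSS)⇒(()()((()))()SS)⇒(()()((()))()()S)⇒(()()((()))()()())

S ⇒ (S)   [S → ( S )]
(S) ⇒ (SS)   [S → S S]
(SS) ⇒ (SSS)   [S → S S]
(SSS) ⇒ (()SS)   [S → ( )]
(()SS) ⇒ (()()S)   [S → ( )]
(()()S) ⇒ (()()SS)   [S → S S]
(()()SS) ⇒ (()()SSS)   [S → S S]
(()()SSS) ⇒ (()()SSSS)   [S → S S]
(()()SSSS) ⇒ (()()(S)SSS)   [S → ( S )]
(()()(S)SSS) ⇒ (()()((S))SSS)   [S → ( S )]
(()()((S))SSS) ⇒ (()()((()))SSS)   [S → ( )]
(()()((()))SSS) ⇒ (()()((()))()SS)   [S → ( )]
(()()((()))()SS) ⇒ (()()((()))()()S)   [S → ( )]
(()()((()))()()S) ⇒ (()()((()))()()())   [S → ( )]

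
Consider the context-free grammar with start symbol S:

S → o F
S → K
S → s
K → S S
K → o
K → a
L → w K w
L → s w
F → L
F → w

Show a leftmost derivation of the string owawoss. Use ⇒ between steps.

S ⇒ K ⇒ SS ⇒ KS ⇒ SSS ⇒ KSS ⇒ SSSS ⇒ oFSSS ⇒ oLSSS ⇒ owKwSSS ⇒ owawSSS ⇒ owawKSS ⇒ owawoSS ⇒ owawosS ⇒ owawoss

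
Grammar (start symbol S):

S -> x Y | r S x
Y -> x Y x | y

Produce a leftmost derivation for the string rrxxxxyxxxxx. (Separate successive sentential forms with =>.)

S => rSx => rrSxx => rrxYxx => rrxxYxxx => rrxxxYxxxx => rrxxxxYxxxxx => rrxxxxyxxxxx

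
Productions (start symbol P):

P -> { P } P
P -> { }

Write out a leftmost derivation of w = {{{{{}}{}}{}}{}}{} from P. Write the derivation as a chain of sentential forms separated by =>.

P => {P}P   [P -> { P } P]
{P}P => {{P}P}P   [P -> { P } P]
{{P}P}P => {{{P}P}P}P   [P -> { P } P]
{{{P}P}P}P => {{{{P}P}P}P}P   [P -> { P } P]
{{{{P}P}P}P}P => {{{{{}}P}P}P}P   [P -> { }]
{{{{{}}P}P}P}P => {{{{{}}{}}P}P}P   [P -> { }]
{{{{{}}{}}P}P}P => {{{{{}}{}}{}}P}P   [P -> { }]
{{{{{}}{}}{}}P}P => {{{{{}}{}}{}}{}}P   [P -> { }]
{{{{{}}{}}{}}{}}P => {{{{{}}{}}{}}{}}{}   [P -> { }]

P => {P}P => {{P}P}P => {{{P}P}P}P => {{{{P}P}P}P}P => {{{{{}}P}P}P}P => {{{{{}}{}}P}P}P => {{{{{}}{}}{}}P}P => {{{{{}}{}}{}}{}}P => {{{{{}}{}}{}}{}}{}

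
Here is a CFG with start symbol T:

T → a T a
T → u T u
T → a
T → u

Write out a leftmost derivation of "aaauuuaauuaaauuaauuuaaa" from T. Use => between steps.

T=>aTa=>aaTaa=>aaaTaaa=>aaauTuaaa=>aaauuTuuaaa=>aaauuuTuuuaaa=>aaauuuaTauuuaaa=>aaauuuaaTaauuuaaa=>aaauuuaauTuaauuuaaa=>aaauuuaauuTuuaauuuaaa=>aaauuuaauuaTauuaauuuaaa=>aaauuuaauuaaauuaauuuaaa

T => aTa   [T → a T a]
aTa => aaTaa   [T → a T a]
aaTaa => aaaTaaa   [T → a T a]
aaaTaaa => aaauTuaaa   [T → u T u]
aaauTuaaa => aaauuTuuaaa   [T → u T u]
aaauuTuuaaa => aaauuuTuuuaaa   [T → u T u]
aaauuuTuuuaaa => aaauuuaTauuuaaa   [T → a T a]
aaauuuaTauuuaaa => aaauuuaaTaauuuaaa   [T → a T a]
aaauuuaaTaauuuaaa => aaauuuaauTuaauuuaaa   [T → u T u]
aaauuuaauTuaauuuaaa => aaauuuaauuTuuaauuuaaa   [T → u T u]
aaauuuaauuTuuaauuuaaa => aaauuuaauuaTauuaauuuaaa   [T → a T a]
aaauuuaauuaTauuaauuuaaa => aaauuuaauuaaauuaauuuaaa   [T → a]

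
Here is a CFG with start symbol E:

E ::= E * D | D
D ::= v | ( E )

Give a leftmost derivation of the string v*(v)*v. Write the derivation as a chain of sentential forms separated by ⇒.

E⇒E*D⇒E*D*D⇒D*D*D⇒v*D*D⇒v*(E)*D⇒v*(D)*D⇒v*(v)*D⇒v*(v)*v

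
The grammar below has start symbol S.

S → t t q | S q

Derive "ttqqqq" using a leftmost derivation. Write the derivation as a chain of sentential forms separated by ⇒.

S ⇒ Sq   [S → S q]
Sq ⇒ Sqq   [S → S q]
Sqq ⇒ Sqqq   [S → S q]
Sqqq ⇒ ttqqqq   [S → t t q]

S⇒Sq⇒Sqq⇒Sqqq⇒ttqqqq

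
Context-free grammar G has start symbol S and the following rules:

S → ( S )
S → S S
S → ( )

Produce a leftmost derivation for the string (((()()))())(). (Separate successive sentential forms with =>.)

S => SS   [S → S S]
SS => (S)S   [S → ( S )]
(S)S => (SS)S   [S → S S]
(SS)S => ((S)S)S   [S → ( S )]
((S)S)S => (((S))S)S   [S → ( S )]
(((S))S)S => (((SS))S)S   [S → S S]
(((SS))S)S => (((()S))S)S   [S → ( )]
(((()S))S)S => (((()()))S)S   [S → ( )]
(((()()))S)S => (((()()))())S   [S → ( )]
(((()()))())S => (((()()))())()   [S → ( )]

S=>SS=>(S)S=>(SS)S=>((S)S)S=>(((S))S)S=>(((SS))S)S=>(((()S))S)S=>(((()()))S)S=>(((()()))())S=>(((()()))())()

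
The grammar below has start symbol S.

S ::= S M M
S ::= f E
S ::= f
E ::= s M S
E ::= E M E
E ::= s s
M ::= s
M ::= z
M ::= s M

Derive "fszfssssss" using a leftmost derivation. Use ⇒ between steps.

S ⇒ SMM   [S ::= S M M]
SMM ⇒ SMMMM   [S ::= S M M]
SMMMM ⇒ fEMMMM   [S ::= f E]
fEMMMM ⇒ fsMSMMMM   [E ::= s M S]
fsMSMMMM ⇒ fszSMMMM   [M ::= z]
fszSMMMM ⇒ fszfMMMM   [S ::= f]
fszfMMMM ⇒ fszfsMMM   [M ::= s]
fszfsMMM ⇒ fszfssMM   [M ::= s]
fszfssMM ⇒ fszfsssMM   [M ::= s M]
fszfsssMM ⇒ fszfssssM   [M ::= s]
fszfssssM ⇒ fszfsssssM   [M ::= s M]
fszfsssssM ⇒ fszfssssss   [M ::= s]

S ⇒ SMM ⇒ SMMMM ⇒ fEMMMM ⇒ fsMSMMMM ⇒ fszSMMMM ⇒ fszfMMMM ⇒ fszfsMMM ⇒ fszfssMM ⇒ fszfsssMM ⇒ fszfssssM ⇒ fszfsssssM ⇒ fszfssssss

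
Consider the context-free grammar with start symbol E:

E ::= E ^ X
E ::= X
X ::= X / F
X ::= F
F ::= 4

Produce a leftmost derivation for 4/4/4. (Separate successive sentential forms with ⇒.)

E ⇒ X ⇒ X/F ⇒ X/F/F ⇒ F/F/F ⇒ 4/F/F ⇒ 4/4/F ⇒ 4/4/4

E ⇒ X   [E ::= X]
X ⇒ X/F   [X ::= X / F]
X/F ⇒ X/F/F   [X ::= X / F]
X/F/F ⇒ F/F/F   [X ::= F]
F/F/F ⇒ 4/F/F   [F ::= 4]
4/F/F ⇒ 4/4/F   [F ::= 4]
4/4/F ⇒ 4/4/4   [F ::= 4]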